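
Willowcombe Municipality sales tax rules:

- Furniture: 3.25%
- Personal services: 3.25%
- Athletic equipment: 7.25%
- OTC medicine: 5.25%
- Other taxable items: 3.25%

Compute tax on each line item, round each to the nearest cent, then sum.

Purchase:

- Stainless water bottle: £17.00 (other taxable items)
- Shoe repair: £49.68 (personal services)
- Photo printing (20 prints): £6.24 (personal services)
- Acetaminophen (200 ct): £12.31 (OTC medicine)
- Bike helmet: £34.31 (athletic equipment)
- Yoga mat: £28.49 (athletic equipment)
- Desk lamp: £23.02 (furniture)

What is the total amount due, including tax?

£179.37

Stainless water bottle £17.00: other taxable items → 3.25% → £0.55
Shoe repair £49.68: personal services → 3.25% → £1.61
Photo printing (20 prints) £6.24: personal services → 3.25% → £0.20
Acetaminophen (200 ct) £12.31: OTC medicine → 5.25% → £0.65
Bike helmet £34.31: athletic equipment → 7.25% → £2.49
Yoga mat £28.49: athletic equipment → 7.25% → £2.07
Desk lamp £23.02: furniture → 3.25% → £0.75
Subtotal = £171.05; tax = £8.32; total due = £179.37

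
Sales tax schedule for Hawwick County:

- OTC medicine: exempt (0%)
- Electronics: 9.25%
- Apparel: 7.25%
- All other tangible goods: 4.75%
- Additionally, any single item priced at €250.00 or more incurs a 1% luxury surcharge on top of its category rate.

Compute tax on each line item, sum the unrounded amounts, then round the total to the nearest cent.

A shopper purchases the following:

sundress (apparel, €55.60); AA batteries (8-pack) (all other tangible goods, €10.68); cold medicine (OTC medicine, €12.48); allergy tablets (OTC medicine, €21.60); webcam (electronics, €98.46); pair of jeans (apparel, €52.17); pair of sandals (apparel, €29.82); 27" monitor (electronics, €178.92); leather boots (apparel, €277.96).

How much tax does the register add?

€59.07

Sundress €55.60: apparel → 7.25% → €4.031
AA batteries (8-pack) €10.68: all other tangible goods → 4.75% → €0.5073
Cold medicine €12.48: OTC medicine → 0% → €0.00
Allergy tablets €21.60: OTC medicine → 0% → €0.00
Webcam €98.46: electronics → 9.25% → €9.10755
Pair of jeans €52.17: apparel → 7.25% → €3.782325
Pair of sandals €29.82: apparel → 7.25% → €2.16195
27" monitor €178.92: electronics → 9.25% → €16.5501
Leather boots €277.96: apparel → 7.25% + 1% surcharge = 8.25% → €22.9317
Unrounded tax sum = €59.071925 → €59.07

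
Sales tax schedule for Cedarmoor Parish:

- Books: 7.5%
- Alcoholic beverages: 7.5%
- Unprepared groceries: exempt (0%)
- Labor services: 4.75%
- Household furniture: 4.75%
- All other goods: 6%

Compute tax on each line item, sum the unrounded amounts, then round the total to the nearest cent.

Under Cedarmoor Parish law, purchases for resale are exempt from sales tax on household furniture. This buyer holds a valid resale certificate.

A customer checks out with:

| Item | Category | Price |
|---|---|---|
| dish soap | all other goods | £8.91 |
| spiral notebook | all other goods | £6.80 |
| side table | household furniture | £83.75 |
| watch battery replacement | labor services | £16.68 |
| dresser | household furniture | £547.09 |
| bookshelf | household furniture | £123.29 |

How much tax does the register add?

£1.73

Dish soap £8.91: all other goods → 6% → £0.5346
Spiral notebook £6.80: all other goods → 6% → £0.408
Side table £83.75: household furniture, buyer-exempt → 0% → £0.00
Watch battery replacement £16.68: labor services → 4.75% → £0.7923
Dresser £547.09: household furniture, buyer-exempt → 0% → £0.00
Bookshelf £123.29: household furniture, buyer-exempt → 0% → £0.00
Unrounded tax sum = £1.7349 → £1.73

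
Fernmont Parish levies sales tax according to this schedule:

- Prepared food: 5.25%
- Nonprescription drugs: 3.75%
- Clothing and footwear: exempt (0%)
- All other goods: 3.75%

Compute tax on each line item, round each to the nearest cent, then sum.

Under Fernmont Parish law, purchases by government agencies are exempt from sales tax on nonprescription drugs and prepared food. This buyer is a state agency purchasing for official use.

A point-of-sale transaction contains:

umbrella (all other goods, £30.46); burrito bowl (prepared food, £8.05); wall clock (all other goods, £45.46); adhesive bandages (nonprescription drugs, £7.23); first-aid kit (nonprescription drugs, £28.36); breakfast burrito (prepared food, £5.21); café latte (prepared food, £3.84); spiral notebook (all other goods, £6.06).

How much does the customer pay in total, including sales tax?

Umbrella £30.46: all other goods → 3.75% → £1.14
Burrito bowl £8.05: prepared food, buyer-exempt → 0% → £0.00
Wall clock £45.46: all other goods → 3.75% → £1.70
Adhesive bandages £7.23: nonprescription drugs, buyer-exempt → 0% → £0.00
First-aid kit £28.36: nonprescription drugs, buyer-exempt → 0% → £0.00
Breakfast burrito £5.21: prepared food, buyer-exempt → 0% → £0.00
Café latte £3.84: prepared food, buyer-exempt → 0% → £0.00
Spiral notebook £6.06: all other goods → 3.75% → £0.23
Subtotal = £134.67; tax = £3.07; total due = £137.74

£137.74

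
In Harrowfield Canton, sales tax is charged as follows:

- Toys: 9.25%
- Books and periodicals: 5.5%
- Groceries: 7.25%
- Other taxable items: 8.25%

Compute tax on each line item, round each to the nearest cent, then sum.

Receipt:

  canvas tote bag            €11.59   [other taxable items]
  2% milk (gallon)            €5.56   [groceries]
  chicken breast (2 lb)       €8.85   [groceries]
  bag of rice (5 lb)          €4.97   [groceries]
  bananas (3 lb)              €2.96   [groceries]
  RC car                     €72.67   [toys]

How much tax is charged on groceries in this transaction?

2% milk (gallon) €5.56: groceries → 7.25% → €0.40
Chicken breast (2 lb) €8.85: groceries → 7.25% → €0.64
Bag of rice (5 lb) €4.97: groceries → 7.25% → €0.36
Bananas (3 lb) €2.96: groceries → 7.25% → €0.21
Tax on groceries = €0.40 + €0.64 + €0.36 + €0.21 = €1.61

€1.61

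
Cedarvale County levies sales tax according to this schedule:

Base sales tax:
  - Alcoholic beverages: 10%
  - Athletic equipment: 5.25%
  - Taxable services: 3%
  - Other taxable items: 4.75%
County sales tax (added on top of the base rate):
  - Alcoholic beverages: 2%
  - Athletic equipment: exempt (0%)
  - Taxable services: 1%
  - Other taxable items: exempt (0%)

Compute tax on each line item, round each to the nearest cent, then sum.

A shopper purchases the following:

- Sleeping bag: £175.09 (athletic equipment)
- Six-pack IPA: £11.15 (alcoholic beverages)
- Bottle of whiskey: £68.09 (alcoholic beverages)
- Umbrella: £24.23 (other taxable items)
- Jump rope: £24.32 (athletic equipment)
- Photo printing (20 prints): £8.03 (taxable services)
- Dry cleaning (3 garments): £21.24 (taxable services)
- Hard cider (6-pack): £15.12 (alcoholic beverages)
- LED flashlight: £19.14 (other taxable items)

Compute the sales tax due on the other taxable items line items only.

£2.06

Umbrella £24.23: other taxable items → 4.75% + 0% county = 4.75% → £1.15
LED flashlight £19.14: other taxable items → 4.75% + 0% county = 4.75% → £0.91
Tax on other taxable items = £1.15 + £0.91 = £2.06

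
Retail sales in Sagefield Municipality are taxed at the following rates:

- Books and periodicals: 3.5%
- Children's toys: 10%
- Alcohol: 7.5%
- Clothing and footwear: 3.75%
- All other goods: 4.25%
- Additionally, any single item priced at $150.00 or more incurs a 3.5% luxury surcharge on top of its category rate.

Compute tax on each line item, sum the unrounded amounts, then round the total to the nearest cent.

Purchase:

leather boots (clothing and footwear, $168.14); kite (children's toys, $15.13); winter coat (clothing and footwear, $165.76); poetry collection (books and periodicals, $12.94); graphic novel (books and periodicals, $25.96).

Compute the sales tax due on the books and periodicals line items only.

$1.36

Poetry collection $12.94: books and periodicals → 3.5% → $0.4529
Graphic novel $25.96: books and periodicals → 3.5% → $0.9086
Tax on books and periodicals: unrounded sum = $1.3615 → $1.36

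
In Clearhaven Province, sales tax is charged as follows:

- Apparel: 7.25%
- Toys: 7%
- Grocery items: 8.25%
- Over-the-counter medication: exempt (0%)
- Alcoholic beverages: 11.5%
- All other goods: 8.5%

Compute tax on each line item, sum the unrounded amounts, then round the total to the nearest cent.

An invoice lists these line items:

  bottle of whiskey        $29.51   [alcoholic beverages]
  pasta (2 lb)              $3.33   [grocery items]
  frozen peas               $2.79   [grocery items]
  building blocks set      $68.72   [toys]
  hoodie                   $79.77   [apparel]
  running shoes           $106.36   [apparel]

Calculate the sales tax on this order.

Bottle of whiskey $29.51: alcoholic beverages → 11.5% → $3.39365
Pasta (2 lb) $3.33: grocery items → 8.25% → $0.274725
Frozen peas $2.79: grocery items → 8.25% → $0.230175
Building blocks set $68.72: toys → 7% → $4.8104
Hoodie $79.77: apparel → 7.25% → $5.783325
Running shoes $106.36: apparel → 7.25% → $7.7111
Unrounded tax sum = $22.203375 → $22.20

$22.20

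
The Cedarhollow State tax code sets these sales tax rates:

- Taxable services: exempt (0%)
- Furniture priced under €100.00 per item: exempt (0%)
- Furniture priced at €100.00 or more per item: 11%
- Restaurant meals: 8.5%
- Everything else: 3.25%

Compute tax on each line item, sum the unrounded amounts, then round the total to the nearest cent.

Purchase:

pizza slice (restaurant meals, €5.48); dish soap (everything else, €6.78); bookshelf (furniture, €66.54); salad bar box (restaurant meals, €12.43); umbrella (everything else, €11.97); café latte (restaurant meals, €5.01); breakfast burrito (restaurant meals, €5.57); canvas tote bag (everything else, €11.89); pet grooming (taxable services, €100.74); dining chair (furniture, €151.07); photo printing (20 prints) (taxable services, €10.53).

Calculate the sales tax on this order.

Pizza slice €5.48: restaurant meals → 8.5% → €0.4658
Dish soap €6.78: everything else → 3.25% → €0.22035
Bookshelf €66.54: furniture, under €100.00 → 0% → €0.00
Salad bar box €12.43: restaurant meals → 8.5% → €1.05655
Umbrella €11.97: everything else → 3.25% → €0.389025
Café latte €5.01: restaurant meals → 8.5% → €0.42585
Breakfast burrito €5.57: restaurant meals → 8.5% → €0.47345
Canvas tote bag €11.89: everything else → 3.25% → €0.386425
Pet grooming €100.74: taxable services → 0% → €0.00
Dining chair €151.07: furniture, €100.00 or more → 11% → €16.6177
Photo printing (20 prints) €10.53: taxable services → 0% → €0.00
Unrounded tax sum = €20.03515 → €20.04

€20.04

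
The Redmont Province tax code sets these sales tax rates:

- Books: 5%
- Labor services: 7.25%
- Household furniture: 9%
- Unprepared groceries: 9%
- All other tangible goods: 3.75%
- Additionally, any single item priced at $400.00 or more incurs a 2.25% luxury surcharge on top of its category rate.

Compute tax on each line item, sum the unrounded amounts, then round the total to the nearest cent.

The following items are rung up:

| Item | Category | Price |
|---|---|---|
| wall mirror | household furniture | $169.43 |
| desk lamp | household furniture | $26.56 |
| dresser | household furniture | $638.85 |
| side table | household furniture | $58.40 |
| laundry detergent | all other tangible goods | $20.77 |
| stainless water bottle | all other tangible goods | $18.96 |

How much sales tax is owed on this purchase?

$96.26

Wall mirror $169.43: household furniture → 9% → $15.2487
Desk lamp $26.56: household furniture → 9% → $2.3904
Dresser $638.85: household furniture → 9% + 2.25% surcharge = 11.25% → $71.870625
Side table $58.40: household furniture → 9% → $5.256
Laundry detergent $20.77: all other tangible goods → 3.75% → $0.778875
Stainless water bottle $18.96: all other tangible goods → 3.75% → $0.711
Unrounded tax sum = $96.2556 → $96.26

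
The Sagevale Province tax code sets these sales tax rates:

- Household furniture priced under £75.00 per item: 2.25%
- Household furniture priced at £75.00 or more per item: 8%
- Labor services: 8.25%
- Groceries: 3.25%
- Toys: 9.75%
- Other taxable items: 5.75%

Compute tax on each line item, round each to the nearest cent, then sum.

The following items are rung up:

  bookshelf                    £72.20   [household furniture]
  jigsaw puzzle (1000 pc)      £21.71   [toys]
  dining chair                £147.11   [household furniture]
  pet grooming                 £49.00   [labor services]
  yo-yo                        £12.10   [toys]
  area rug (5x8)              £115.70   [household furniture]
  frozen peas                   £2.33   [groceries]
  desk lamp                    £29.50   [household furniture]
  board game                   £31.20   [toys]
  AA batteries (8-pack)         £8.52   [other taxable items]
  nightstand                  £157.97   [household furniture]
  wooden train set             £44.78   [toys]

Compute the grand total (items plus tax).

£743.39

Bookshelf £72.20: household furniture, under £75.00 → 2.25% → £1.62
Jigsaw puzzle (1000 pc) £21.71: toys → 9.75% → £2.12
Dining chair £147.11: household furniture, £75.00 or more → 8% → £11.77
Pet grooming £49.00: labor services → 8.25% → £4.04
Yo-yo £12.10: toys → 9.75% → £1.18
Area rug (5x8) £115.70: household furniture, £75.00 or more → 8% → £9.26
Frozen peas £2.33: groceries → 3.25% → £0.08
Desk lamp £29.50: household furniture, under £75.00 → 2.25% → £0.66
Board game £31.20: toys → 9.75% → £3.04
AA batteries (8-pack) £8.52: other taxable items → 5.75% → £0.49
Nightstand £157.97: household furniture, £75.00 or more → 8% → £12.64
Wooden train set £44.78: toys → 9.75% → £4.37
Subtotal = £692.12; tax = £51.27; total due = £743.39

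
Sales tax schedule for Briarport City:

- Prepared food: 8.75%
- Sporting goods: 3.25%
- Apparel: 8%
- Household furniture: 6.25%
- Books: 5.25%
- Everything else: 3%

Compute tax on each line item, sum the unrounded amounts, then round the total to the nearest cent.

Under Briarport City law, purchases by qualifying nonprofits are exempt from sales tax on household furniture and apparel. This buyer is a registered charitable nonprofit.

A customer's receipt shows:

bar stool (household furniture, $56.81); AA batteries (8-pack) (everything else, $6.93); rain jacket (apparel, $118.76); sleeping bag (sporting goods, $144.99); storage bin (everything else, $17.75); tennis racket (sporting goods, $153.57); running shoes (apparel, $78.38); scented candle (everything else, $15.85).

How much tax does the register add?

Bar stool $56.81: household furniture, buyer-exempt → 0% → $0.00
AA batteries (8-pack) $6.93: everything else → 3% → $0.2079
Rain jacket $118.76: apparel, buyer-exempt → 0% → $0.00
Sleeping bag $144.99: sporting goods → 3.25% → $4.712175
Storage bin $17.75: everything else → 3% → $0.5325
Tennis racket $153.57: sporting goods → 3.25% → $4.991025
Running shoes $78.38: apparel, buyer-exempt → 0% → $0.00
Scented candle $15.85: everything else → 3% → $0.4755
Unrounded tax sum = $10.9191 → $10.92

$10.92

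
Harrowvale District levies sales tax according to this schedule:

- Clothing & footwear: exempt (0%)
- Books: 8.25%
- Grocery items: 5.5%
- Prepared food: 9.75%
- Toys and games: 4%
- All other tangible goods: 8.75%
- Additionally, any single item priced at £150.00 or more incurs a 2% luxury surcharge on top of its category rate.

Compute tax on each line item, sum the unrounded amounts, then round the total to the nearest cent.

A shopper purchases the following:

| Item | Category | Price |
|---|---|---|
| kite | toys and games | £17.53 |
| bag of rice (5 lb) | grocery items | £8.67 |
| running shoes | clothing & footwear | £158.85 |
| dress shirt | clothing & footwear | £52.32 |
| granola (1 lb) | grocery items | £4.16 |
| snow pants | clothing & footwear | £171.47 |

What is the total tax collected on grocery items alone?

Bag of rice (5 lb) £8.67: grocery items → 5.5% → £0.47685
Granola (1 lb) £4.16: grocery items → 5.5% → £0.2288
Tax on grocery items: unrounded sum = £0.70565 → £0.71

£0.71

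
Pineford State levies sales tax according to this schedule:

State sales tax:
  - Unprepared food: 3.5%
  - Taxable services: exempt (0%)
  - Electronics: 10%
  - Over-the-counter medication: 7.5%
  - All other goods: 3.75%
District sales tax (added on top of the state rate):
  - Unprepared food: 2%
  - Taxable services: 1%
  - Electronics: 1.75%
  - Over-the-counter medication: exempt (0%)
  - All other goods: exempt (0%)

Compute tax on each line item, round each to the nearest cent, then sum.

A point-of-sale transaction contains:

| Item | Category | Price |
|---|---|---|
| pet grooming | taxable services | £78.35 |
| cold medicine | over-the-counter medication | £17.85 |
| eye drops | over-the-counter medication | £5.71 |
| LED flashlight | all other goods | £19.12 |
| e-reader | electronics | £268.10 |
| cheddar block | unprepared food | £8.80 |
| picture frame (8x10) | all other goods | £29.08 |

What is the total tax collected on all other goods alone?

LED flashlight £19.12: all other goods → 3.75% + 0% district = 3.75% → £0.72
Picture frame (8x10) £29.08: all other goods → 3.75% + 0% district = 3.75% → £1.09
Tax on all other goods = £0.72 + £1.09 = £1.81

£1.81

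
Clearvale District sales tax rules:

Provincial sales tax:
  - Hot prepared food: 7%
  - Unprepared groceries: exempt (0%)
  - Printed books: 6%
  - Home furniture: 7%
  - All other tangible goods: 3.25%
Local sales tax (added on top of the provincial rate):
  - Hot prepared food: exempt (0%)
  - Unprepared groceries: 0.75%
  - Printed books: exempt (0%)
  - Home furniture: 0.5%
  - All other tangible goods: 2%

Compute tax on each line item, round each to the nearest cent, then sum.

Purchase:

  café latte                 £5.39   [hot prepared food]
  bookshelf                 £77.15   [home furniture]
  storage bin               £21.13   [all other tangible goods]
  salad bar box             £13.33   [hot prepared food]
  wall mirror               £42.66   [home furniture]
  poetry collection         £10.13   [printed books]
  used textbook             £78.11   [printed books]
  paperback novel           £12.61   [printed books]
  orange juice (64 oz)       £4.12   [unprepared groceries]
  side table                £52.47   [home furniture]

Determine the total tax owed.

£21.44

Café latte £5.39: hot prepared food → 7% + 0% local = 7% → £0.38
Bookshelf £77.15: home furniture → 7% + 0.5% local = 7.5% → £5.79
Storage bin £21.13: all other tangible goods → 3.25% + 2% local = 5.25% → £1.11
Salad bar box £13.33: hot prepared food → 7% + 0% local = 7% → £0.93
Wall mirror £42.66: home furniture → 7% + 0.5% local = 7.5% → £3.20
Poetry collection £10.13: printed books → 6% + 0% local = 6% → £0.61
Used textbook £78.11: printed books → 6% + 0% local = 6% → £4.69
Paperback novel £12.61: printed books → 6% + 0% local = 6% → £0.76
Orange juice (64 oz) £4.12: unprepared groceries → 0% + 0.75% local = 0.75% → £0.03
Side table £52.47: home furniture → 7% + 0.5% local = 7.5% → £3.94
Total tax = £0.38 + £5.79 + £1.11 + £0.93 + £3.20 + £0.61 + £4.69 + £0.76 + £0.03 + £3.94 = £21.44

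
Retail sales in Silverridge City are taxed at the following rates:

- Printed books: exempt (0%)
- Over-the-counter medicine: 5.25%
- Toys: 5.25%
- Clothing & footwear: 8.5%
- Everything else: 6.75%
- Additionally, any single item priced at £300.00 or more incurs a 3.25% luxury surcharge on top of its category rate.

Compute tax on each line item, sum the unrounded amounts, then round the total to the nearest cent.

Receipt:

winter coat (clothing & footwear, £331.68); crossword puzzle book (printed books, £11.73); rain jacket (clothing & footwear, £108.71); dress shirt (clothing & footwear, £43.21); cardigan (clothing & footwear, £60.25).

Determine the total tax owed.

Winter coat £331.68: clothing & footwear → 8.5% + 3.25% surcharge = 11.75% → £38.9724
Crossword puzzle book £11.73: printed books → 0% → £0.00
Rain jacket £108.71: clothing & footwear → 8.5% → £9.24035
Dress shirt £43.21: clothing & footwear → 8.5% → £3.67285
Cardigan £60.25: clothing & footwear → 8.5% → £5.12125
Unrounded tax sum = £57.00685 → £57.01

£57.01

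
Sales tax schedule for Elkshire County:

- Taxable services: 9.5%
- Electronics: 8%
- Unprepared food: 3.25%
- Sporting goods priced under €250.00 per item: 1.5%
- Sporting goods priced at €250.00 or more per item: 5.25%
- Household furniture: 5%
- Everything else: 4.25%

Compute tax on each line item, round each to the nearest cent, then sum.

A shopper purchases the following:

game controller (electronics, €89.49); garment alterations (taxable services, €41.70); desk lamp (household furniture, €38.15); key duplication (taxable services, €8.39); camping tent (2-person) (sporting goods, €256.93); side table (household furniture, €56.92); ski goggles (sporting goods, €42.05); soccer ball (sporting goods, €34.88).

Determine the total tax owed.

€31.32

Game controller €89.49: electronics → 8% → €7.16
Garment alterations €41.70: taxable services → 9.5% → €3.96
Desk lamp €38.15: household furniture → 5% → €1.91
Key duplication €8.39: taxable services → 9.5% → €0.80
Camping tent (2-person) €256.93: sporting goods, €250.00 or more → 5.25% → €13.49
Side table €56.92: household furniture → 5% → €2.85
Ski goggles €42.05: sporting goods, under €250.00 → 1.5% → €0.63
Soccer ball €34.88: sporting goods, under €250.00 → 1.5% → €0.52
Total tax = €7.16 + €3.96 + €1.91 + €0.80 + €13.49 + €2.85 + €0.63 + €0.52 = €31.32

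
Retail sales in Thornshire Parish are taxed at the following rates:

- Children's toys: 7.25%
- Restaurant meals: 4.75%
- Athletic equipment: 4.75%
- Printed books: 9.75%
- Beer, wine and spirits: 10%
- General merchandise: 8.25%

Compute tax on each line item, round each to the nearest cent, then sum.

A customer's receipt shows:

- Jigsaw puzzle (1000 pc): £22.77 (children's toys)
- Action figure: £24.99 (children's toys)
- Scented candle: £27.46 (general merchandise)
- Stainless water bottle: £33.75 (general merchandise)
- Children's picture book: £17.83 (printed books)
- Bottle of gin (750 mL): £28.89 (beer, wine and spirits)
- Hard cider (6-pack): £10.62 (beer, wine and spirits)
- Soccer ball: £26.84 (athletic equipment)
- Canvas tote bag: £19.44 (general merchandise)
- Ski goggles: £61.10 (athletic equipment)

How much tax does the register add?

£19.97

Jigsaw puzzle (1000 pc) £22.77: children's toys → 7.25% → £1.65
Action figure £24.99: children's toys → 7.25% → £1.81
Scented candle £27.46: general merchandise → 8.25% → £2.27
Stainless water bottle £33.75: general merchandise → 8.25% → £2.78
Children's picture book £17.83: printed books → 9.75% → £1.74
Bottle of gin (750 mL) £28.89: beer, wine and spirits → 10% → £2.89
Hard cider (6-pack) £10.62: beer, wine and spirits → 10% → £1.06
Soccer ball £26.84: athletic equipment → 4.75% → £1.27
Canvas tote bag £19.44: general merchandise → 8.25% → £1.60
Ski goggles £61.10: athletic equipment → 4.75% → £2.90
Total tax = £1.65 + £1.81 + £2.27 + £2.78 + £1.74 + £2.89 + £1.06 + £1.27 + £1.60 + £2.90 = £19.97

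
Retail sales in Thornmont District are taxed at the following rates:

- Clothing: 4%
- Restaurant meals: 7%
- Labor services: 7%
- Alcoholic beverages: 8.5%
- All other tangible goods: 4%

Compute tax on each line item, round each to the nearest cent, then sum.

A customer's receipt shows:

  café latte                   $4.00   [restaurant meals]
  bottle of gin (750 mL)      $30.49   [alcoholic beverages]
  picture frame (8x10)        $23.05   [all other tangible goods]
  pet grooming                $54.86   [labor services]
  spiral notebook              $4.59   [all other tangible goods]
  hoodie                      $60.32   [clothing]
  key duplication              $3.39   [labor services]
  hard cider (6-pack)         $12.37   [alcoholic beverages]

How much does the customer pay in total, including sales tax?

$204.58

Café latte $4.00: restaurant meals → 7% → $0.28
Bottle of gin (750 mL) $30.49: alcoholic beverages → 8.5% → $2.59
Picture frame (8x10) $23.05: all other tangible goods → 4% → $0.92
Pet grooming $54.86: labor services → 7% → $3.84
Spiral notebook $4.59: all other tangible goods → 4% → $0.18
Hoodie $60.32: clothing → 4% → $2.41
Key duplication $3.39: labor services → 7% → $0.24
Hard cider (6-pack) $12.37: alcoholic beverages → 8.5% → $1.05
Subtotal = $193.07; tax = $11.51; total due = $204.58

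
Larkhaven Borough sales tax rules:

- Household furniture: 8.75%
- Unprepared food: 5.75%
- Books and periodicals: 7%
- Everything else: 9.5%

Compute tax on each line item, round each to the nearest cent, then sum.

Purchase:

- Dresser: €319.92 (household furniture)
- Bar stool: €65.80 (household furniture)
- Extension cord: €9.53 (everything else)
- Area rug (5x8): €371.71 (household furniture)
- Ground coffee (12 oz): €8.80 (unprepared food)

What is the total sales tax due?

€67.69

Dresser €319.92: household furniture → 8.75% → €27.99
Bar stool €65.80: household furniture → 8.75% → €5.76
Extension cord €9.53: everything else → 9.5% → €0.91
Area rug (5x8) €371.71: household furniture → 8.75% → €32.52
Ground coffee (12 oz) €8.80: unprepared food → 5.75% → €0.51
Total tax = €27.99 + €5.76 + €0.91 + €32.52 + €0.51 = €67.69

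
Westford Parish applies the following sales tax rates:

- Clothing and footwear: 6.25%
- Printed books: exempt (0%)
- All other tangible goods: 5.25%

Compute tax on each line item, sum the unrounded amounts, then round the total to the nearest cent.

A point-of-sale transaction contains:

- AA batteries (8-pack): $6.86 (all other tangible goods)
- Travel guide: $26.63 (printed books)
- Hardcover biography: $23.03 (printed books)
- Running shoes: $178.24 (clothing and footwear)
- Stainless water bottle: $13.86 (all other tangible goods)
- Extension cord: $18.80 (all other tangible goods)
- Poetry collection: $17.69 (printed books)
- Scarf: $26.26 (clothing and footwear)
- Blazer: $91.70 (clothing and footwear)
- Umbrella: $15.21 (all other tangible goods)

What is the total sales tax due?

AA batteries (8-pack) $6.86: all other tangible goods → 5.25% → $0.36015
Travel guide $26.63: printed books → 0% → $0.00
Hardcover biography $23.03: printed books → 0% → $0.00
Running shoes $178.24: clothing and footwear → 6.25% → $11.14
Stainless water bottle $13.86: all other tangible goods → 5.25% → $0.72765
Extension cord $18.80: all other tangible goods → 5.25% → $0.987
Poetry collection $17.69: printed books → 0% → $0.00
Scarf $26.26: clothing and footwear → 6.25% → $1.64125
Blazer $91.70: clothing and footwear → 6.25% → $5.73125
Umbrella $15.21: all other tangible goods → 5.25% → $0.798525
Unrounded tax sum = $21.385825 → $21.39

$21.39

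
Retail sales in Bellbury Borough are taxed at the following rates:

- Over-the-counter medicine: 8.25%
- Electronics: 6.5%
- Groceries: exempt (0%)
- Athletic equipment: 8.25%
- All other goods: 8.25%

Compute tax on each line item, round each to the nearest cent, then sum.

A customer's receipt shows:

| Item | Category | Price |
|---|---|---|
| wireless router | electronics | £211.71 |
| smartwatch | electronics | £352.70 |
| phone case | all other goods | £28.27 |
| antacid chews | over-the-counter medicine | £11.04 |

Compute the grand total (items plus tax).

Wireless router £211.71: electronics → 6.5% → £13.76
Smartwatch £352.70: electronics → 6.5% → £22.93
Phone case £28.27: all other goods → 8.25% → £2.33
Antacid chews £11.04: over-the-counter medicine → 8.25% → £0.91
Subtotal = £603.72; tax = £39.93; total due = £643.65

£643.65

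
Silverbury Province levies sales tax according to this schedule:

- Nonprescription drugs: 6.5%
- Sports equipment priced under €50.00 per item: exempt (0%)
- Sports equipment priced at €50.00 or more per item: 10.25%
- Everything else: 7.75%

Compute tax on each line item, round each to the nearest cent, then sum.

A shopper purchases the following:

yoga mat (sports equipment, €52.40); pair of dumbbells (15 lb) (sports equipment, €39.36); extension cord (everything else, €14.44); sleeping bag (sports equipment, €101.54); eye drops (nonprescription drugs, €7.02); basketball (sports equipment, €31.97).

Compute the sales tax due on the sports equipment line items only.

€15.78

Yoga mat €52.40: sports equipment, €50.00 or more → 10.25% → €5.37
Pair of dumbbells (15 lb) €39.36: sports equipment, under €50.00 → 0% → €0.00
Sleeping bag €101.54: sports equipment, €50.00 or more → 10.25% → €10.41
Basketball €31.97: sports equipment, under €50.00 → 0% → €0.00
Tax on sports equipment = €5.37 + €0.00 + €10.41 + €0.00 = €15.78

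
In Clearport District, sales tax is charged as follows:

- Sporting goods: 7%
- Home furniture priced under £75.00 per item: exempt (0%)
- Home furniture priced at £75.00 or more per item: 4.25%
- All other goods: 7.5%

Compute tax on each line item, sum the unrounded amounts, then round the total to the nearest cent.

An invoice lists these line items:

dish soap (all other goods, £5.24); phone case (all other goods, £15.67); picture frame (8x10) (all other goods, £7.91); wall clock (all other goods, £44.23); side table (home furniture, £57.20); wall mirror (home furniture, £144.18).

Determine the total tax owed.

£11.61

Dish soap £5.24: all other goods → 7.5% → £0.393
Phone case £15.67: all other goods → 7.5% → £1.17525
Picture frame (8x10) £7.91: all other goods → 7.5% → £0.59325
Wall clock £44.23: all other goods → 7.5% → £3.31725
Side table £57.20: home furniture, under £75.00 → 0% → £0.00
Wall mirror £144.18: home furniture, £75.00 or more → 4.25% → £6.12765
Unrounded tax sum = £11.6064 → £11.61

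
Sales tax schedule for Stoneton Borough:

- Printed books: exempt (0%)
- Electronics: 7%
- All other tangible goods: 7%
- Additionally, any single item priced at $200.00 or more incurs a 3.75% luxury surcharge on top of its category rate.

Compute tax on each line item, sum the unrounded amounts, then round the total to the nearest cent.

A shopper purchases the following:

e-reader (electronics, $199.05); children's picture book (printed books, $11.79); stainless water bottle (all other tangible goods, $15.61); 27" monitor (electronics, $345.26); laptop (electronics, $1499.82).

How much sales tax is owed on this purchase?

$213.37

E-reader $199.05: electronics → 7% → $13.9335
Children's picture book $11.79: printed books → 0% → $0.00
Stainless water bottle $15.61: all other tangible goods → 7% → $1.0927
27" monitor $345.26: electronics → 7% + 3.75% surcharge = 10.75% → $37.11545
Laptop $1499.82: electronics → 7% + 3.75% surcharge = 10.75% → $161.23065
Unrounded tax sum = $213.3723 → $213.37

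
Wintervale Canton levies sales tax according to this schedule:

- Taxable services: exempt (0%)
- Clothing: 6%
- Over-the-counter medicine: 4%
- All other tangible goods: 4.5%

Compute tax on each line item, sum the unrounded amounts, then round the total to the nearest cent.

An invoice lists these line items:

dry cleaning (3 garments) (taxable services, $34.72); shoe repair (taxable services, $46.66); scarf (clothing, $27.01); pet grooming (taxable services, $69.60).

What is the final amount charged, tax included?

Dry cleaning (3 garments) $34.72: taxable services → 0% → $0.00
Shoe repair $46.66: taxable services → 0% → $0.00
Scarf $27.01: clothing → 6% → $1.6206
Pet grooming $69.60: taxable services → 0% → $0.00
Subtotal = $177.99; unrounded tax = $1.6206 → $1.62; total due = $179.61

$179.61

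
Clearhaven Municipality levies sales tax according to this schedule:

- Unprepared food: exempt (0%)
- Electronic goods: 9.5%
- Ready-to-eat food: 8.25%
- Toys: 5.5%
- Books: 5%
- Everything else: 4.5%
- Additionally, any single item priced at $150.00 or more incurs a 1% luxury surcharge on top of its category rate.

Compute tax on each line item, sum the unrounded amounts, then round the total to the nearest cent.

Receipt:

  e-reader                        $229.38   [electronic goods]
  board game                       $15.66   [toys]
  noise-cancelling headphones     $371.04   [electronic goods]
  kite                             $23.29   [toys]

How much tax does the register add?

$65.19

E-reader $229.38: electronic goods → 9.5% + 1% surcharge = 10.5% → $24.0849
Board game $15.66: toys → 5.5% → $0.8613
Noise-cancelling headphones $371.04: electronic goods → 9.5% + 1% surcharge = 10.5% → $38.9592
Kite $23.29: toys → 5.5% → $1.28095
Unrounded tax sum = $65.18635 → $65.19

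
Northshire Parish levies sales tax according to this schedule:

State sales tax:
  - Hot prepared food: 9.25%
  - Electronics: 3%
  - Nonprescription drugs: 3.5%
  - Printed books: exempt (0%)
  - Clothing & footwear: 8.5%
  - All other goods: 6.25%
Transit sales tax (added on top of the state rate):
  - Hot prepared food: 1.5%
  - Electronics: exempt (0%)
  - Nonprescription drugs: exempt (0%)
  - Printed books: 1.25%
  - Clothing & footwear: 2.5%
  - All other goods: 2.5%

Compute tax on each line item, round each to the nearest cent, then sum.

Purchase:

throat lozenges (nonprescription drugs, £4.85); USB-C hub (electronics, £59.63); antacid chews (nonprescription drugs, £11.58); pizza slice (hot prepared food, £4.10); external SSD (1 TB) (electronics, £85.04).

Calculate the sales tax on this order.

£5.36

Throat lozenges £4.85: nonprescription drugs → 3.5% + 0% transit = 3.5% → £0.17
USB-C hub £59.63: electronics → 3% + 0% transit = 3% → £1.79
Antacid chews £11.58: nonprescription drugs → 3.5% + 0% transit = 3.5% → £0.41
Pizza slice £4.10: hot prepared food → 9.25% + 1.5% transit = 10.75% → £0.44
External SSD (1 TB) £85.04: electronics → 3% + 0% transit = 3% → £2.55
Total tax = £0.17 + £1.79 + £0.41 + £0.44 + £2.55 = £5.36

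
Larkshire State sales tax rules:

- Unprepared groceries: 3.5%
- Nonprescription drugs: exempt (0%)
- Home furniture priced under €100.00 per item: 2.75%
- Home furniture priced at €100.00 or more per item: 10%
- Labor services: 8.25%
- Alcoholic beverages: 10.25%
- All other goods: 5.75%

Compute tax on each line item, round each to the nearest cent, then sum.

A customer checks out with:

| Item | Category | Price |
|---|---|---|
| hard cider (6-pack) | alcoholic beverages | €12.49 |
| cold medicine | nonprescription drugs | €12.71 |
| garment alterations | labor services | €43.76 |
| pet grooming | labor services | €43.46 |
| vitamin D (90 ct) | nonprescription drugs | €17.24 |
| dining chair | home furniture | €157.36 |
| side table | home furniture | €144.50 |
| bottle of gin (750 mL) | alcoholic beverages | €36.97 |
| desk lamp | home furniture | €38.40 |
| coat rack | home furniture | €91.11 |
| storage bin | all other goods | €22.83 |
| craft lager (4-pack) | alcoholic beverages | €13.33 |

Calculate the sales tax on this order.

Hard cider (6-pack) €12.49: alcoholic beverages → 10.25% → €1.28
Cold medicine €12.71: nonprescription drugs → 0% → €0.00
Garment alterations €43.76: labor services → 8.25% → €3.61
Pet grooming €43.46: labor services → 8.25% → €3.59
Vitamin D (90 ct) €17.24: nonprescription drugs → 0% → €0.00
Dining chair €157.36: home furniture, €100.00 or more → 10% → €15.74
Side table €144.50: home furniture, €100.00 or more → 10% → €14.45
Bottle of gin (750 mL) €36.97: alcoholic beverages → 10.25% → €3.79
Desk lamp €38.40: home furniture, under €100.00 → 2.75% → €1.06
Coat rack €91.11: home furniture, under €100.00 → 2.75% → €2.51
Storage bin €22.83: all other goods → 5.75% → €1.31
Craft lager (4-pack) €13.33: alcoholic beverages → 10.25% → €1.37
Total tax = €1.28 + €3.61 + €3.59 + €15.74 + €14.45 + €3.79 + €1.06 + €2.51 + €1.31 + €1.37 = €48.71

€48.71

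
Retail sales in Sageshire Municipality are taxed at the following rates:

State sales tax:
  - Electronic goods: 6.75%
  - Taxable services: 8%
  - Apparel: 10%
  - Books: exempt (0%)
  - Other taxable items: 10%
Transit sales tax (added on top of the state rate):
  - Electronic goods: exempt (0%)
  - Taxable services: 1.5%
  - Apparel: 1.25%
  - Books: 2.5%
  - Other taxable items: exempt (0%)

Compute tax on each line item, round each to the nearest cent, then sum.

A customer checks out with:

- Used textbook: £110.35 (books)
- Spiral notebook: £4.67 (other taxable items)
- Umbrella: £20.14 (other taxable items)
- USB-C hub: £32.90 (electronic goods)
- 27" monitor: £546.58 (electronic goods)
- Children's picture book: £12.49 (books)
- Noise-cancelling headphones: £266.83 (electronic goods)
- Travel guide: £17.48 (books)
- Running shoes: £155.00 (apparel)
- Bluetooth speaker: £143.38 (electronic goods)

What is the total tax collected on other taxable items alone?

£2.48

Spiral notebook £4.67: other taxable items → 10% + 0% transit = 10% → £0.47
Umbrella £20.14: other taxable items → 10% + 0% transit = 10% → £2.01
Tax on other taxable items = £0.47 + £2.01 = £2.48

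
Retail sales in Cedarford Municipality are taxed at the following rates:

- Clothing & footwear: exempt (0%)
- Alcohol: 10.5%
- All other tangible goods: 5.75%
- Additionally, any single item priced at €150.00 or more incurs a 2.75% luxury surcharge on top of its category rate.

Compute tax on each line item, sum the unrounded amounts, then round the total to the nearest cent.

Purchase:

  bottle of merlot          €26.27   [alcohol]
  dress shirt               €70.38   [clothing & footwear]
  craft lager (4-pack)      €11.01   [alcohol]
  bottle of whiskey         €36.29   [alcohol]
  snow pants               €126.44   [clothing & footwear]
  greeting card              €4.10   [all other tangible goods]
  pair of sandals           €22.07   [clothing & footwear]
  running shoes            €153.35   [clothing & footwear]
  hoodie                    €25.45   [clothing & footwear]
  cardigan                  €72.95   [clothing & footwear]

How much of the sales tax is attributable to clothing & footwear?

Dress shirt €70.38: clothing & footwear → 0% → €0.00
Snow pants €126.44: clothing & footwear → 0% → €0.00
Pair of sandals €22.07: clothing & footwear → 0% → €0.00
Running shoes €153.35: clothing & footwear → 0% + 2.75% surcharge = 2.75% → €4.217125
Hoodie €25.45: clothing & footwear → 0% → €0.00
Cardigan €72.95: clothing & footwear → 0% → €0.00
Tax on clothing & footwear: unrounded sum = €4.217125 → €4.22

€4.22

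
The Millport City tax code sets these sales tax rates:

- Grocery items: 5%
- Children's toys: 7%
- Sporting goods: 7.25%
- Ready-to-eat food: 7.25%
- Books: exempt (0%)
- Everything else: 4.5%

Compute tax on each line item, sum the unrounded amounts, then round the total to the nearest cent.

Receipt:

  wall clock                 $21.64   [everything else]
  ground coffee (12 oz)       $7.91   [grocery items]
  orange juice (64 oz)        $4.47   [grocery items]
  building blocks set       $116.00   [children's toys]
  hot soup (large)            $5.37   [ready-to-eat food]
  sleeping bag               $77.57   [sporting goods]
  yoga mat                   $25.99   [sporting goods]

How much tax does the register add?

$17.61

Wall clock $21.64: everything else → 4.5% → $0.9738
Ground coffee (12 oz) $7.91: grocery items → 5% → $0.3955
Orange juice (64 oz) $4.47: grocery items → 5% → $0.2235
Building blocks set $116.00: children's toys → 7% → $8.12
Hot soup (large) $5.37: ready-to-eat food → 7.25% → $0.389325
Sleeping bag $77.57: sporting goods → 7.25% → $5.623825
Yoga mat $25.99: sporting goods → 7.25% → $1.884275
Unrounded tax sum = $17.610225 → $17.61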